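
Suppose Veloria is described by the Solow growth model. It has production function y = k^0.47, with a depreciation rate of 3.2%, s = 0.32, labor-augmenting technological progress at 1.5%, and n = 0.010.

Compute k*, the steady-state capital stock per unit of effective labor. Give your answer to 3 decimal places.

k* ≈ 25.925

At the steady state, Δk = 0, so s·k^α = (n + g + δ)·k.
Rearranging, k^(1−α) = s / (n + g + δ).
k^0.53 = 0.32 / (0.010 + 0.015 + 0.032) = 0.32 / 0.057 = 5.6140
k* = 5.6140^(1/0.53) ≈ 25.9252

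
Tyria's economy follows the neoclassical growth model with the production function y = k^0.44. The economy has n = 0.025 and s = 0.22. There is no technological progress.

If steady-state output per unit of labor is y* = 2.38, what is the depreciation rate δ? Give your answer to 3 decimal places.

δ ≈ 0.048

At the steady state, Δk = 0, so s·k^α = (n + δ)·k.
Since y* = [s/(n + δ)]^(α/(1−α)), we have s/(n + δ) = (y*)^((1−α)/α) = 2.38^1.2727 = 3.0149.
Therefore n + δ = s / 3.0149 = 0.22 / 3.0149 = 0.0730, so δ = 0.0730 − 0.025 = 0.0480.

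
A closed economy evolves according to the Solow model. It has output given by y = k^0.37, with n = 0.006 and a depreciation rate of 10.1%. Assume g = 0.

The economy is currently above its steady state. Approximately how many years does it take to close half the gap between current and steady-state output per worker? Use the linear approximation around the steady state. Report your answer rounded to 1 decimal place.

Near the steady state the convergence rate is λ = (1 − α)(n + δ).
λ = (1 − 0.37) × 0.107 = 0.63 × 0.107 = 0.06741
Half-life = ln 2 / λ = 0.6931 / 0.06741 ≈ 10.28 years

about 10.3 years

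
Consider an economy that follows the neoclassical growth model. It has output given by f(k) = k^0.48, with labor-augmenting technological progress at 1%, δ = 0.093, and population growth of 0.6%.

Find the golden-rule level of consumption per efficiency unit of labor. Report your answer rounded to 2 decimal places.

At the golden rule, f'(k) = n + g + δ, so α·k^(α−1) = n + g + δ and k_gold = (α/(n + g + δ))^(1/(1−α)).
k_gold = (0.48/0.109)^(1/0.52) = 4.4037^1.9231 ≈ 17.3032
c_gold = f(k_gold) − (n + g + δ)·k_gold = 3.9292 − 0.109×17.3032 ≈ 2.0432

c_gold ≈ 2.04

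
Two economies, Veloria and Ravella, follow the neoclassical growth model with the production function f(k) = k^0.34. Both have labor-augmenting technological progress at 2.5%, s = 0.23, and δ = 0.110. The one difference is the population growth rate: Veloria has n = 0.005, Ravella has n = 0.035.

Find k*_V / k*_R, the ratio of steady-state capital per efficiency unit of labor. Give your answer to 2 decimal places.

k*_V / k*_R ≈ 1.34

Steady-state k* = [s/(n + g + δ)]^(1/(1−α)), so the ratio is [ (s_V/(n + g + δ)_V) / (s_R/(n + g + δ)_R) ]^1.5152.
s_V/(n + g + δ)_V = 0.23/0.140 = 1.6429; s_R/(n + g + δ)_R = 0.23/0.170 = 1.3529.
Ratio = (1.6429/1.3529)^1.5152 = 1.2144^1.5152 ≈ 1.3422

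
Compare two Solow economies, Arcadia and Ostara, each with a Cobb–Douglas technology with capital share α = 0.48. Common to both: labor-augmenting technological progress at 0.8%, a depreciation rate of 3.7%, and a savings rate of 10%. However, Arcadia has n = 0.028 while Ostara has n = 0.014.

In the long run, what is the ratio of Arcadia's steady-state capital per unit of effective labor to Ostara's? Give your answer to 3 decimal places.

Steady-state k* = [s/(n + g + δ)]^(1/(1−α)), so the ratio is [ (s_A/(n + g + δ)_A) / (s_O/(n + g + δ)_O) ]^1.9231.
s_A/(n + g + δ)_A = 0.10/0.073 = 1.3699; s_O/(n + g + δ)_O = 0.10/0.059 = 1.6949.
Ratio = (1.3699/1.6949)^1.9231 = 0.8082^1.9231 ≈ 0.6640

k*_A / k*_O ≈ 0.664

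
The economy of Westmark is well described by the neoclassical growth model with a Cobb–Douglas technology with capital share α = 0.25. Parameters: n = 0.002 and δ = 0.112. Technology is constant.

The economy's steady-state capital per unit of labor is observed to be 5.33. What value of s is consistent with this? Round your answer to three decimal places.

s ≈ 0.400

At the steady state, Δk = 0, so s·k^α = (n + δ)·k.
So s / (n + δ) = (k*)^(1−α) = 5.33^0.75 = 3.5079.
Therefore s = 3.5079 × (n + δ) = 3.5079 × 0.114 = 0.3999.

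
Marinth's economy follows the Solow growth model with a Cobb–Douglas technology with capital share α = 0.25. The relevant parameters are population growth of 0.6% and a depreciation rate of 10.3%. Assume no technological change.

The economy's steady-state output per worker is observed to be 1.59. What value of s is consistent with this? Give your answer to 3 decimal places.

s ≈ 0.438

At the steady state, Δk = 0, so s·k^α = (n + δ)·k.
Since y* = [s/(n + δ)]^(α/(1−α)), we have s/(n + δ) = (y*)^((1−α)/α) = 1.59^3 = 4.0197.
Therefore s = 4.0197 × (n + δ) = 4.0197 × 0.109 = 0.4381.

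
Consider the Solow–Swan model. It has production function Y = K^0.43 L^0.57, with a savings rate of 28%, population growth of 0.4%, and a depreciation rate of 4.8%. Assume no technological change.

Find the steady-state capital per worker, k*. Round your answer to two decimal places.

k* ≈ 19.17

In steady state, investment equals break-even investment: s·k^α = (n + δ)·k.
Dividing both sides by k: k^(1−α) = s / (n + δ).
k^0.57 = 0.28 / (0.004 + 0.048) = 0.28 / 0.052 = 5.3846
k* = 5.3846^(1/0.57) ≈ 19.1746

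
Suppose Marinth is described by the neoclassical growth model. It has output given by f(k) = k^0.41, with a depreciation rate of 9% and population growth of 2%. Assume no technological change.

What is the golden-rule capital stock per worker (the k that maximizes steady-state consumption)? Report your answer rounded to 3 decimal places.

The golden rule sets f'(k) = n + δ, i.e. α·k^(α−1) = n + δ.
So k^(1−α) = α / (n + δ) = 0.41 / 0.110 = 3.7273.
k_gold = 3.7273^(1/0.59) ≈ 9.2996

k_gold ≈ 9.300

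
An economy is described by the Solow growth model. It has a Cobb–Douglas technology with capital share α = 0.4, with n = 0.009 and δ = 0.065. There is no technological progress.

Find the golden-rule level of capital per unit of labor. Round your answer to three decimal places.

k_gold ≈ 16.649

The golden rule sets f'(k) = n + δ, i.e. α·k^(α−1) = n + δ.
So k^(1−α) = α / (n + δ) = 0.4 / 0.074 = 5.4054.
k_gold = 5.4054^(1/0.6) ≈ 16.6487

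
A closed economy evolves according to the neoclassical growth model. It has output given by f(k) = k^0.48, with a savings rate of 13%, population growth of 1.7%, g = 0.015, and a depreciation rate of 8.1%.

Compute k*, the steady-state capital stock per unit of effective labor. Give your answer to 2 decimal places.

At the steady state, Δk = 0, so s·k^α = (n + g + δ)·k.
Rearranging, k^(1−α) = s / (n + g + δ).
k^0.52 = 0.13 / (0.017 + 0.015 + 0.081) = 0.13 / 0.113 = 1.1504
k* = 1.1504^(1/0.52) ≈ 1.3092

k* ≈ 1.31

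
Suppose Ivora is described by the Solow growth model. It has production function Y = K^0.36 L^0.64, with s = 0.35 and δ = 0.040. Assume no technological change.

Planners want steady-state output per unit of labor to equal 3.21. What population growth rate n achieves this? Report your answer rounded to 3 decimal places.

In steady state, investment equals break-even investment: s·k^α = (n + δ)·k.
Since y* = [s/(n + δ)]^(α/(1−α)), we have s/(n + δ) = (y*)^((1−α)/α) = 3.21^1.7778 = 7.9518.
Therefore n + δ = s / 7.9518 = 0.35 / 7.9518 = 0.0440, so n = 0.0440 − 0.040 = 0.0040.

n ≈ 0.004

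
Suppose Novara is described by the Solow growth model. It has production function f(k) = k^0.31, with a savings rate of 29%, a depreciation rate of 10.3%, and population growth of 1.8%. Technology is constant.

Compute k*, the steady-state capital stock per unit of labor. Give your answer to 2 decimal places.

k* = 3.55

Steady state requires s·f(k) = (n + δ)·k, i.e. s·k^α = (n + δ)·k.
Rearranging, k^(1−α) = s / (n + δ).
k^0.69 = 0.29 / (0.018 + 0.103) = 0.29 / 0.121 = 2.3967
k* = 2.3967^(1/0.69) ≈ 3.5495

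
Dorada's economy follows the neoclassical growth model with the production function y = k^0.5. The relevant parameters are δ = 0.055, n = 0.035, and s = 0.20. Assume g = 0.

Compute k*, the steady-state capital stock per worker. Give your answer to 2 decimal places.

Steady state requires s·f(k) = (n + δ)·k, i.e. s·k^α = (n + δ)·k.
Dividing both sides by k: k^(1−α) = s / (n + δ).
k^0.5 = 0.20 / (0.035 + 0.055) = 0.20 / 0.090 = 2.2222
k* = 2.2222^(1/0.5) ≈ 4.9382

k* ≈ 4.94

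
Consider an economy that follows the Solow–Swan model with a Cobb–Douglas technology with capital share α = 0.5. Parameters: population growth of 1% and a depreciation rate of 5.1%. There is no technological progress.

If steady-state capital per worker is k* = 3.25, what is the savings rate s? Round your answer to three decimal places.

At the steady state, Δk = 0, so s·k^α = (n + δ)·k.
So s / (n + δ) = (k*)^(1−α) = 3.25^0.5 = 1.8028.
Therefore s = 1.8028 × (n + δ) = 1.8028 × 0.061 = 0.1100.

s ≈ 0.110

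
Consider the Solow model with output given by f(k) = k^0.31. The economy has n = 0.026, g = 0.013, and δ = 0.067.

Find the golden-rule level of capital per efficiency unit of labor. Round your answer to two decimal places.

The golden rule sets f'(k) = n + g + δ, i.e. α·k^(α−1) = n + g + δ.
So k^(1−α) = α / (n + g + δ) = 0.31 / 0.106 = 2.9245.
k_gold = 2.9245^(1/0.69) ≈ 4.7363

k_gold ≈ 4.74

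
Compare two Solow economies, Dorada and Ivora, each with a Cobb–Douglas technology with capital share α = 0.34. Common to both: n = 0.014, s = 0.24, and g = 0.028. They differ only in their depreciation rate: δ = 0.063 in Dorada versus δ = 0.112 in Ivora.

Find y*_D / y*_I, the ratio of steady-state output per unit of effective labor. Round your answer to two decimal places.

ratio ≈ 1.22

Steady-state y* = [s/(n + g + δ)]^(α/(1−α)), so the ratio is [ (s_D/(n + g + δ)_D) / (s_I/(n + g + δ)_I) ]^0.5152.
s_D/(n + g + δ)_D = 0.24/0.105 = 2.2857; s_I/(n + g + δ)_I = 0.24/0.154 = 1.5584.
Ratio = (2.2857/1.5584)^0.5152 = 1.4667^0.5152 ≈ 1.2181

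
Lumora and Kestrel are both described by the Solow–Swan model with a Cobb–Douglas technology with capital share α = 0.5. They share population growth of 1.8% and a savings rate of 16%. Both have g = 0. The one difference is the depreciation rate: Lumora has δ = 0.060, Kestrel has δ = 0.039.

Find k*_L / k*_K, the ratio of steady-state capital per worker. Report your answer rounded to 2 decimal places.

Steady-state k* = [s/(n + δ)]^(1/(1−α)), so the ratio is [ (s_L/(n + δ)_L) / (s_K/(n + δ)_K) ]^2.
s_L/(n + δ)_L = 0.16/0.078 = 2.0513; s_K/(n + δ)_K = 0.16/0.057 = 2.8070.
Ratio = (2.0513/2.8070)^2 = 0.7308^2 ≈ 0.5341

ratio ≈ 0.53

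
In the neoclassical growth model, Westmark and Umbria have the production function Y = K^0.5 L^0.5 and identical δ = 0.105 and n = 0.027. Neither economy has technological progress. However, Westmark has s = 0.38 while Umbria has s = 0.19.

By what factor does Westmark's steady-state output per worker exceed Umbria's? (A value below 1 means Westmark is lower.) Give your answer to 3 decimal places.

Steady-state y* = [s/(n + δ)]^(α/(1−α)), so the ratio is [ (s_W/(n + δ)_W) / (s_U/(n + δ)_U) ]^1.
s_W/(n + δ)_W = 0.38/0.132 = 2.8788; s_U/(n + δ)_U = 0.19/0.132 = 1.4394.
Ratio = (2.8788/1.4394)^1 = 2.0000^1 ≈ 2.0000

y*_W / y*_U ≈ 2.000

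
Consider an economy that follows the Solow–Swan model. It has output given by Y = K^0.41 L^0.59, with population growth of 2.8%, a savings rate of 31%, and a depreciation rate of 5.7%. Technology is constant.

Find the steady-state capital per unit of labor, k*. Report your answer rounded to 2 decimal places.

At the steady state, Δk = 0, so s·k^α = (n + δ)·k.
Dividing both sides by k: k^(1−α) = s / (n + δ).
k^0.59 = 0.31 / (0.028 + 0.057) = 0.31 / 0.085 = 3.6471
k* = 3.6471^(1/0.59) ≈ 8.9630

k* ≈ 8.96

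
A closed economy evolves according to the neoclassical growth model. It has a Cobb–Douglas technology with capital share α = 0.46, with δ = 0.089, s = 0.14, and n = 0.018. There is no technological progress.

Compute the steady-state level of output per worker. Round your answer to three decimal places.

In steady state, investment equals break-even investment: s·k^α = (n + δ)·k.
Dividing both sides by k: k^(1−α) = s / (n + δ).
k^0.54 = 0.14 / (0.018 + 0.089) = 0.14 / 0.107 = 1.3084
k* = 1.3084^(1/0.54) ≈ 1.6451
y* = (k*)^α = 1.6451^0.46 ≈ 1.2573

y* ≈ 1.257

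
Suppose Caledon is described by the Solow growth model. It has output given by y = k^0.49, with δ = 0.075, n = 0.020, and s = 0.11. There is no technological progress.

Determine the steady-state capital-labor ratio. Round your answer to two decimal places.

k* ≈ 1.33

Steady state requires s·f(k) = (n + δ)·k, i.e. s·k^α = (n + δ)·k.
Dividing both sides by k: k^(1−α) = s / (n + δ).
k^0.51 = 0.11 / (0.020 + 0.075) = 0.11 / 0.095 = 1.1579
k* = 1.1579^(1/0.51) ≈ 1.3330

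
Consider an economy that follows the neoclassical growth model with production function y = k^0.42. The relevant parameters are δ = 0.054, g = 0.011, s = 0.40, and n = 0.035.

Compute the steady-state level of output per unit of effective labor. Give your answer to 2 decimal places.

In steady state, investment equals break-even investment: s·k^α = (n + g + δ)·k.
Rearranging, k^(1−α) = s / (n + g + δ).
k^0.58 = 0.40 / (0.035 + 0.011 + 0.054) = 0.40 / 0.100 = 4.0000
k* = 4.0000^(1/0.58) ≈ 10.9153
y* = (k*)^α = 10.9153^0.42 ≈ 2.7288

y* = 2.73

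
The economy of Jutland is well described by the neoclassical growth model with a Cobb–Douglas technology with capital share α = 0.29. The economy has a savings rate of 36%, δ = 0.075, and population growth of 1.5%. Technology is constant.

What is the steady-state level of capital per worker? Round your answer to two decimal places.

k* = 7.05

In steady state, investment equals break-even investment: s·k^α = (n + δ)·k.
Dividing both sides by k: k^(1−α) = s / (n + δ).
k^0.71 = 0.36 / (0.015 + 0.075) = 0.36 / 0.090 = 4.0000
k* = 4.0000^(1/0.71) ≈ 7.0465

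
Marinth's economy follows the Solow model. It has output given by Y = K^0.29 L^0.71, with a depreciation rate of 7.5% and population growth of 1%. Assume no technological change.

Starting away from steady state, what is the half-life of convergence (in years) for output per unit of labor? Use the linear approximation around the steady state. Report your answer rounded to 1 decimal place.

about 11.5 years

Near the steady state the convergence rate is λ = (1 − α)(n + δ).
λ = (1 − 0.29) × 0.085 = 0.71 × 0.085 = 0.06035
Half-life = ln 2 / λ = 0.6931 / 0.06035 ≈ 11.48 years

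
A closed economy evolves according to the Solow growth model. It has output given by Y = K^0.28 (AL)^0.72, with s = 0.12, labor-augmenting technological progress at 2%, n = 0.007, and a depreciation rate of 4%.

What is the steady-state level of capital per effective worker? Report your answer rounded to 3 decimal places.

k* ≈ 2.247

In steady state, investment equals break-even investment: s·k^α = (n + g + δ)·k.
Dividing both sides by k: k^(1−α) = s / (n + g + δ).
k^0.72 = 0.12 / (0.007 + 0.020 + 0.040) = 0.12 / 0.067 = 1.7910
k* = 1.7910^(1/0.72) ≈ 2.2466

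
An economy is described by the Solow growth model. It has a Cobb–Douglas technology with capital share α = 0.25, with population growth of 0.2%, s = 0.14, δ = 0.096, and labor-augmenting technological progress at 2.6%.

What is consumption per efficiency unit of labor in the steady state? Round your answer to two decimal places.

c* ≈ 0.90

In steady state, investment equals break-even investment: s·k^α = (n + g + δ)·k.
Rearranging, k^(1−α) = s / (n + g + δ).
k^0.75 = 0.14 / (0.002 + 0.026 + 0.096) = 0.14 / 0.124 = 1.1290
k* = 1.1290^(1/0.75) ≈ 1.1756
y* = (k*)^α = 1.1756^0.25 ≈ 1.0413
c* = (1 − s)·y* = (1 − 0.14) × 1.0413 ≈ 0.8955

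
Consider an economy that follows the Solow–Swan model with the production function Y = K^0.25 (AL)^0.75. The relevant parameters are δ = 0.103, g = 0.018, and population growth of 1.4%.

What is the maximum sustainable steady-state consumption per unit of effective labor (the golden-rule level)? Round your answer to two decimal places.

c_gold ≈ 0.92

At the golden rule, f'(k) = n + g + δ, so α·k^(α−1) = n + g + δ and k_gold = (α/(n + g + δ))^(1/(1−α)).
k_gold = (0.25/0.135)^(1/0.75) = 1.8519^1.3333 ≈ 2.2741
c_gold = f(k_gold) − (n + g + δ)·k_gold = 1.2280 − 0.135×2.2741 ≈ 0.9210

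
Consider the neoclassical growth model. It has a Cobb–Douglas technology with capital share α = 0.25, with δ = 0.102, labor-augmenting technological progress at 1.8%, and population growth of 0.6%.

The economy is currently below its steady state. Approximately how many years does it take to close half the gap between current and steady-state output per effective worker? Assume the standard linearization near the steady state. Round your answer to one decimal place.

Near the steady state the convergence rate is λ = (1 − α)(n + g + δ).
λ = (1 − 0.25) × 0.126 = 0.75 × 0.126 = 0.0945
Half-life = ln 2 / λ = 0.6931 / 0.0945 ≈ 7.33 years

t_½ ≈ 7.3 years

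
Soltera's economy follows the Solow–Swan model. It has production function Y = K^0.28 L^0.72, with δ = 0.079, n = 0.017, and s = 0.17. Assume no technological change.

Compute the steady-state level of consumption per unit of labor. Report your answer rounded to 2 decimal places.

c* ≈ 1.04

At the steady state, Δk = 0, so s·k^α = (n + δ)·k.
Dividing both sides by k: k^(1−α) = s / (n + δ).
k^0.72 = 0.17 / (0.017 + 0.079) = 0.17 / 0.096 = 1.7708
k* = 1.7708^(1/0.72) ≈ 2.2115
y* = (k*)^α = 2.2115^0.28 ≈ 1.2489
c* = (1 − s)·y* = (1 − 0.17) × 1.2489 ≈ 1.0366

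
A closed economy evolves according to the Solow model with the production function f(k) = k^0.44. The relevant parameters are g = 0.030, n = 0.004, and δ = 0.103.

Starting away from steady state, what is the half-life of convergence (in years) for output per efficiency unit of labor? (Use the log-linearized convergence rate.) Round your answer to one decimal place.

t_½ ≈ 9.0 years

Near the steady state the convergence rate is λ = (1 − α)(n + g + δ).
λ = (1 − 0.44) × 0.137 = 0.56 × 0.137 = 0.07672
Half-life = ln 2 / λ = 0.6931 / 0.07672 ≈ 9.03 years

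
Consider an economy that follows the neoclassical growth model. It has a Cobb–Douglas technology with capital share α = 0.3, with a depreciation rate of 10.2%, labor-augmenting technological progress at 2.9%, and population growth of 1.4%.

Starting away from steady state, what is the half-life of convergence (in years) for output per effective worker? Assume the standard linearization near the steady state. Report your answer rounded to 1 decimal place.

half-life ≈ 6.8 years

Near the steady state the convergence rate is λ = (1 − α)(n + g + δ).
λ = (1 − 0.3) × 0.145 = 0.7 × 0.145 = 0.1015
Half-life = ln 2 / λ = 0.6931 / 0.1015 ≈ 6.83 years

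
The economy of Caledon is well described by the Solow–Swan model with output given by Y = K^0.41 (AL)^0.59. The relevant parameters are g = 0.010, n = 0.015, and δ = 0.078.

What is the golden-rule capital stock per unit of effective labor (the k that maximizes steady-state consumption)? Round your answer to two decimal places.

The golden rule sets f'(k) = n + g + δ, i.e. α·k^(α−1) = n + g + δ.
So k^(1−α) = α / (n + g + δ) = 0.41 / 0.103 = 3.9806.
k_gold = 3.9806^(1/0.59) ≈ 10.3959

k_gold ≈ 10.40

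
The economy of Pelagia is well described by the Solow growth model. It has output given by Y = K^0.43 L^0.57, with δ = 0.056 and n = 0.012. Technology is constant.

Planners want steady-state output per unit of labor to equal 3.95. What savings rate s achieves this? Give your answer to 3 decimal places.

Steady state requires s·f(k) = (n + δ)·k, i.e. s·k^α = (n + δ)·k.
Since y* = [s/(n + δ)]^(α/(1−α)), we have s/(n + δ) = (y*)^((1−α)/α) = 3.95^1.3256 = 6.1780.
Therefore s = 6.1780 × (n + δ) = 6.1780 × 0.068 = 0.4201.

s ≈ 0.420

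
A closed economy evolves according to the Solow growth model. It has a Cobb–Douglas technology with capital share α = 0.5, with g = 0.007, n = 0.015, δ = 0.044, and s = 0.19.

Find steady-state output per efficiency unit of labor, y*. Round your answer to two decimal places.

y* = 2.88

Steady state requires s·f(k) = (n + g + δ)·k, i.e. s·k^α = (n + g + δ)·k.
Dividing both sides by k: k^(1−α) = s / (n + g + δ).
k^0.5 = 0.19 / (0.015 + 0.007 + 0.044) = 0.19 / 0.066 = 2.8788
k* = 2.8788^(1/0.5) ≈ 8.2875
y* = (k*)^α = 8.2875^0.5 ≈ 2.8788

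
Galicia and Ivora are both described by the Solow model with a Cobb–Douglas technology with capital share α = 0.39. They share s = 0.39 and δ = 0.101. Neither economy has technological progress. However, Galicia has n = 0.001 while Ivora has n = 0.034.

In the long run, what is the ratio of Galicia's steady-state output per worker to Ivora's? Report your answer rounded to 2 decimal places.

Steady-state y* = [s/(n + δ)]^(α/(1−α)), so the ratio is [ (s_G/(n + δ)_G) / (s_I/(n + δ)_I) ]^0.6393.
s_G/(n + δ)_G = 0.39/0.102 = 3.8235; s_I/(n + δ)_I = 0.39/0.135 = 2.8889.
Ratio = (3.8235/2.8889)^0.6393 = 1.3235^0.6393 ≈ 1.1962

ratio ≈ 1.20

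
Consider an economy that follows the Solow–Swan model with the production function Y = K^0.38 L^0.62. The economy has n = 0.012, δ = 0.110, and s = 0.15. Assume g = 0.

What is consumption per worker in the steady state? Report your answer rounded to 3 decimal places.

c* = 0.965

Steady state requires s·f(k) = (n + δ)·k, i.e. s·k^α = (n + δ)·k.
Rearranging, k^(1−α) = s / (n + δ).
k^0.62 = 0.15 / (0.012 + 0.110) = 0.15 / 0.122 = 1.2295
k* = 1.2295^(1/0.62) ≈ 1.3955
y* = (k*)^α = 1.3955^0.38 ≈ 1.1350
c* = (1 − s)·y* = (1 − 0.15) × 1.1350 ≈ 0.9648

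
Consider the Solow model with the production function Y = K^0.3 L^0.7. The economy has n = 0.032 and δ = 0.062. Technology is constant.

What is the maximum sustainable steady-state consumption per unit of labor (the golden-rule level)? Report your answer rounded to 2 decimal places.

At the golden rule, f'(k) = n + δ, so α·k^(α−1) = n + δ and k_gold = (α/(n + δ))^(1/(1−α)).
k_gold = (0.3/0.094)^(1/0.7) = 3.1915^1.4286 ≈ 5.2482
c_gold = f(k_gold) − (n + δ)·k_gold = 1.6444 − 0.094×5.2482 ≈ 1.1511

c_gold ≈ 1.15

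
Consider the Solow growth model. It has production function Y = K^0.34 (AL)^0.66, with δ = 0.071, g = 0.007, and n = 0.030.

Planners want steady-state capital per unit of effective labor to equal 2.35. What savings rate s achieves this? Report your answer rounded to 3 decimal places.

At the steady state, Δk = 0, so s·k^α = (n + g + δ)·k.
So s / (n + g + δ) = (k*)^(1−α) = 2.35^0.66 = 1.7575.
Therefore s = 1.7575 × (n + g + δ) = 1.7575 × 0.108 = 0.1898.

s ≈ 0.190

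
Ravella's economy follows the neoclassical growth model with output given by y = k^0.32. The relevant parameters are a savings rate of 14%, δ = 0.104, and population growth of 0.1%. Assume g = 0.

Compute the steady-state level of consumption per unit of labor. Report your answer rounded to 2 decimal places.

c* ≈ 0.98

In steady state, investment equals break-even investment: s·k^α = (n + δ)·k.
Rearranging, k^(1−α) = s / (n + δ).
k^0.68 = 0.14 / (0.001 + 0.104) = 0.14 / 0.105 = 1.3333
k* = 1.3333^(1/0.68) ≈ 1.5266
y* = (k*)^α = 1.5266^0.32 ≈ 1.1450
c* = (1 − s)·y* = (1 − 0.14) × 1.1450 ≈ 0.9847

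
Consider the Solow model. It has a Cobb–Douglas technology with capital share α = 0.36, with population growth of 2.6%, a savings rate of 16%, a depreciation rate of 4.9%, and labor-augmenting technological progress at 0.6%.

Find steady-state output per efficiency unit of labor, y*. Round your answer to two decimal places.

At the steady state, Δk = 0, so s·k^α = (n + g + δ)·k.
Dividing both sides by k: k^(1−α) = s / (n + g + δ).
k^0.64 = 0.16 / (0.026 + 0.006 + 0.049) = 0.16 / 0.081 = 1.9753
k* = 1.9753^(1/0.64) ≈ 2.8969
y* = (k*)^α = 2.8969^0.36 ≈ 1.4665

y* = 1.47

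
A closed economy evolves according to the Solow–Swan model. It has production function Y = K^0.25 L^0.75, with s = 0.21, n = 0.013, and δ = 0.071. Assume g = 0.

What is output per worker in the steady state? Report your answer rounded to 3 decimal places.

y* ≈ 1.357

Steady state requires s·f(k) = (n + δ)·k, i.e. s·k^α = (n + δ)·k.
Rearranging, k^(1−α) = s / (n + δ).
k^0.75 = 0.21 / (0.013 + 0.071) = 0.21 / 0.084 = 2.5000
k* = 2.5000^(1/0.75) ≈ 3.3930
y* = (k*)^α = 3.3930^0.25 ≈ 1.3572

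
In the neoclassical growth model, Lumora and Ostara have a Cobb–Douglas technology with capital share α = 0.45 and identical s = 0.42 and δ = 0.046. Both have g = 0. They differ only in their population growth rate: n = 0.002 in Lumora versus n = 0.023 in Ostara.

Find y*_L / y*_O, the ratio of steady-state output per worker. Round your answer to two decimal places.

Steady-state y* = [s/(n + δ)]^(α/(1−α)), so the ratio is [ (s_L/(n + δ)_L) / (s_O/(n + δ)_O) ]^0.8182.
s_L/(n + δ)_L = 0.42/0.048 = 8.7500; s_O/(n + δ)_O = 0.42/0.069 = 6.0870.
Ratio = (8.7500/6.0870)^0.8182 = 1.4375^0.8182 ≈ 1.3457

ratio ≈ 1.35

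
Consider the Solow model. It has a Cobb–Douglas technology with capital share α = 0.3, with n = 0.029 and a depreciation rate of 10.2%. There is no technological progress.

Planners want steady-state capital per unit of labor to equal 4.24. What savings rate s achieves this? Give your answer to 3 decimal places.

s ≈ 0.360

At the steady state, Δk = 0, so s·k^α = (n + δ)·k.
So s / (n + δ) = (k*)^(1−α) = 4.24^0.7 = 2.7489.
Therefore s = 2.7489 × (n + δ) = 2.7489 × 0.131 = 0.3601.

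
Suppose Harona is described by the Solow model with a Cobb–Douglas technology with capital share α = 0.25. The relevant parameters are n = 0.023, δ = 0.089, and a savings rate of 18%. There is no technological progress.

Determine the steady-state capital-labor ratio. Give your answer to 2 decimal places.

At the steady state, Δk = 0, so s·k^α = (n + δ)·k.
Rearranging, k^(1−α) = s / (n + δ).
k^0.75 = 0.18 / (0.023 + 0.089) = 0.18 / 0.112 = 1.6071
k* = 1.6071^(1/0.75) ≈ 1.8825

k* = 1.88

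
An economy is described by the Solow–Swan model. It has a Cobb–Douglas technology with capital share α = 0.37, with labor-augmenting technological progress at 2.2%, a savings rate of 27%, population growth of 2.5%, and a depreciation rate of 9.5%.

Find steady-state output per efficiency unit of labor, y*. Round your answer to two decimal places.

Steady state requires s·f(k) = (n + g + δ)·k, i.e. s·k^α = (n + g + δ)·k.
Dividing both sides by k: k^(1−α) = s / (n + g + δ).
k^0.63 = 0.27 / (0.025 + 0.022 + 0.095) = 0.27 / 0.142 = 1.9014
k* = 1.9014^(1/0.63) ≈ 2.7732
y* = (k*)^α = 2.7732^0.37 ≈ 1.4585

y* = 1.46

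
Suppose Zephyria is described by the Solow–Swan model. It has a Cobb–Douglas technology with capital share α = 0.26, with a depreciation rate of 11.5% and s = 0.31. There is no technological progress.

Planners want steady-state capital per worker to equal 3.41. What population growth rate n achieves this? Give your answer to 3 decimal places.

At the steady state, Δk = 0, so s·k^α = (n + δ)·k.
So s / (n + δ) = (k*)^(1−α) = 3.41^0.74 = 2.4788.
Therefore n + δ = s / 2.4788 = 0.31 / 2.4788 = 0.1251, so n = 0.1251 − 0.115 = 0.0101.

n ≈ 0.010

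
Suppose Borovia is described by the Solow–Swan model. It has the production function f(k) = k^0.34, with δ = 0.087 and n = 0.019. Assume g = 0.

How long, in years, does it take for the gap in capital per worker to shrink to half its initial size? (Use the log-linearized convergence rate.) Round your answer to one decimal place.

about 9.9 years

Near the steady state the convergence rate is λ = (1 − α)(n + δ).
λ = (1 − 0.34) × 0.106 = 0.66 × 0.106 = 0.06996
Half-life = ln 2 / λ = 0.6931 / 0.06996 ≈ 9.91 years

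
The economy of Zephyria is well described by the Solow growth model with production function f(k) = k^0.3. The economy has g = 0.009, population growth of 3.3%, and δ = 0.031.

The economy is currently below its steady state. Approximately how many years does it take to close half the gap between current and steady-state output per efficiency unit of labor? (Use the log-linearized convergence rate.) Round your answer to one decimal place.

Near the steady state the convergence rate is λ = (1 − α)(n + g + δ).
λ = (1 − 0.3) × 0.073 = 0.7 × 0.073 = 0.0511
Half-life = ln 2 / λ = 0.6931 / 0.0511 ≈ 13.56 years

t_½ ≈ 13.6 years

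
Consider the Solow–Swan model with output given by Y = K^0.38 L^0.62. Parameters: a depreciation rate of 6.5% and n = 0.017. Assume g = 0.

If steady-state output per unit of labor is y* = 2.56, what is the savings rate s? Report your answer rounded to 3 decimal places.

s ≈ 0.380

At the steady state, Δk = 0, so s·k^α = (n + δ)·k.
Since y* = [s/(n + δ)]^(α/(1−α)), we have s/(n + δ) = (y*)^((1−α)/α) = 2.56^1.6316 = 4.6354.
Therefore s = 4.6354 × (n + δ) = 4.6354 × 0.082 = 0.3801.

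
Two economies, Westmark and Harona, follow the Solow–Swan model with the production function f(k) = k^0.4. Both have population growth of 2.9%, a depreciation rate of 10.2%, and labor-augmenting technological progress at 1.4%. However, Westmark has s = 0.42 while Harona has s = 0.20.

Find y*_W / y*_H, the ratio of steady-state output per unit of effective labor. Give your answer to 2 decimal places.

Steady-state y* = [s/(n + g + δ)]^(α/(1−α)), so the ratio is [ (s_W/(n + g + δ)_W) / (s_H/(n + g + δ)_H) ]^0.6667.
s_W/(n + g + δ)_W = 0.42/0.145 = 2.8966; s_H/(n + g + δ)_H = 0.20/0.145 = 1.3793.
Ratio = (2.8966/1.3793)^0.6667 = 2.1001^0.6667 ≈ 1.6400

ratio ≈ 1.64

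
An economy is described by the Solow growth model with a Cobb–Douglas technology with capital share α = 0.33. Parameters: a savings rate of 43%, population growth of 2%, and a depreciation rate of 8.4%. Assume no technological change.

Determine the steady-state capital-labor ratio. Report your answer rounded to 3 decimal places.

Steady state requires s·f(k) = (n + δ)·k, i.e. s·k^α = (n + δ)·k.
Rearranging, k^(1−α) = s / (n + δ).
k^0.67 = 0.43 / (0.020 + 0.084) = 0.43 / 0.104 = 4.1346
k* = 4.1346^(1/0.67) ≈ 8.3186

k* = 8.319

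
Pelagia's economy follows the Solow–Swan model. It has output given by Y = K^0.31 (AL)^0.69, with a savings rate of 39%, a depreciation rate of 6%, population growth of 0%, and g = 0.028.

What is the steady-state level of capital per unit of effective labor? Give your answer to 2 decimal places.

k* ≈ 8.65

In steady state, investment equals break-even investment: s·k^α = (n + g + δ)·k.
Rearranging, k^(1−α) = s / (n + g + δ).
k^0.69 = 0.39 / (0.000 + 0.028 + 0.060) = 0.39 / 0.088 = 4.4318
k* = 4.4318^(1/0.69) ≈ 8.6511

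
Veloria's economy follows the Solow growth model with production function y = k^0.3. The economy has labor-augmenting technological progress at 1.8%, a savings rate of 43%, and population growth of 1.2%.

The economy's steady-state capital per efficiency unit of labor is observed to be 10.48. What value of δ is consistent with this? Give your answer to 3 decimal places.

δ ≈ 0.053

At the steady state, Δk = 0, so s·k^α = (n + g + δ)·k.
So s / (n + g + δ) = (k*)^(1−α) = 10.48^0.7 = 5.1791.
Therefore n + g + δ = s / 5.1791 = 0.43 / 5.1791 = 0.0830, so δ = 0.0830 − 0.030 = 0.0530.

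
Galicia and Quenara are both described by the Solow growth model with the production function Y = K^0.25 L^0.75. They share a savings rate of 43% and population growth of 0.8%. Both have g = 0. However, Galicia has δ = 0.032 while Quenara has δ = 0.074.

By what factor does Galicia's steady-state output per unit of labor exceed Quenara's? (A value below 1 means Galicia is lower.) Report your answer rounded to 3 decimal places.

ratio ≈ 1.270

Steady-state y* = [s/(n + δ)]^(α/(1−α)), so the ratio is [ (s_G/(n + δ)_G) / (s_Q/(n + δ)_Q) ]^0.3333.
s_G/(n + δ)_G = 0.43/0.040 = 10.7500; s_Q/(n + δ)_Q = 0.43/0.082 = 5.2439.
Ratio = (10.7500/5.2439)^0.3333 = 2.0500^0.3333 ≈ 1.2703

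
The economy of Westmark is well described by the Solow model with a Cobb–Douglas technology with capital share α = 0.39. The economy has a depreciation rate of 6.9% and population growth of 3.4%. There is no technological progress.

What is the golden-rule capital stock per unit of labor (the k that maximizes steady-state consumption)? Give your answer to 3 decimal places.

The golden rule sets f'(k) = n + δ, i.e. α·k^(α−1) = n + δ.
So k^(1−α) = α / (n + δ) = 0.39 / 0.103 = 3.7864.
k_gold = 3.7864^(1/0.61) ≈ 8.8698

k_gold ≈ 8.870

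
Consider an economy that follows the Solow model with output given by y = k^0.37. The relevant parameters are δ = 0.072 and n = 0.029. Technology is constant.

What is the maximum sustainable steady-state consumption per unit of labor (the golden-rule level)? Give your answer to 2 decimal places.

At the golden rule, f'(k) = n + δ, so α·k^(α−1) = n + δ and k_gold = (α/(n + δ))^(1/(1−α)).
k_gold = (0.37/0.101)^(1/0.63) = 3.6634^1.5873 ≈ 7.8533
c_gold = f(k_gold) − (n + δ)·k_gold = 2.1437 − 0.101×7.8533 ≈ 1.3505

c_gold ≈ 1.35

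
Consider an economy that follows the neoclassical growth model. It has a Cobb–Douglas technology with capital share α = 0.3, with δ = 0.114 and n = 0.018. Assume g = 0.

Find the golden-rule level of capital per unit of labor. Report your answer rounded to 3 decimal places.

k_gold ≈ 3.231

The golden rule sets f'(k) = n + δ, i.e. α·k^(α−1) = n + δ.
So k^(1−α) = α / (n + δ) = 0.3 / 0.132 = 2.2727.
k_gold = 2.2727^(1/0.7) ≈ 3.2311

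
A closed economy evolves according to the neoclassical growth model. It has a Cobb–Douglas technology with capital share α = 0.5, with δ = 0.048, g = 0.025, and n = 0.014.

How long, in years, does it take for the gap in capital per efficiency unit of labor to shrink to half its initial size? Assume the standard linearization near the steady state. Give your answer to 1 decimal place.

Near the steady state the convergence rate is λ = (1 − α)(n + g + δ).
λ = (1 − 0.5) × 0.087 = 0.5 × 0.087 = 0.0435
Half-life = ln 2 / λ = 0.6931 / 0.0435 ≈ 15.93 years

half-life ≈ 15.9 years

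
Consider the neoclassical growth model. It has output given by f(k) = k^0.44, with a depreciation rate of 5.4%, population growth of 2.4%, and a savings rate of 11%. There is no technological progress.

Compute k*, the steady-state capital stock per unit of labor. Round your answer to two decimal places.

Steady state requires s·f(k) = (n + δ)·k, i.e. s·k^α = (n + δ)·k.
Dividing both sides by k: k^(1−α) = s / (n + δ).
k^0.56 = 0.11 / (0.024 + 0.054) = 0.11 / 0.078 = 1.4103
k* = 1.4103^(1/0.56) ≈ 1.8477

k* ≈ 1.85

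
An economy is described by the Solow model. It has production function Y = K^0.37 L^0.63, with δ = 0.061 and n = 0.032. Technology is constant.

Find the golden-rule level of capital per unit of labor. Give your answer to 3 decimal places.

The golden rule sets f'(k) = n + δ, i.e. α·k^(α−1) = n + δ.
So k^(1−α) = α / (n + δ) = 0.37 / 0.093 = 3.9785.
k_gold = 3.9785^(1/0.63) ≈ 8.9523

k_gold ≈ 8.952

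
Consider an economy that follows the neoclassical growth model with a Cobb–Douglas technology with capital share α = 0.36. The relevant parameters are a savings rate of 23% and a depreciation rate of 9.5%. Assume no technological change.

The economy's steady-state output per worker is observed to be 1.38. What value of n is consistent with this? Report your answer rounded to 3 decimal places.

At the steady state, Δk = 0, so s·k^α = (n + δ)·k.
Since y* = [s/(n + δ)]^(α/(1−α)), we have s/(n + δ) = (y*)^((1−α)/α) = 1.38^1.7778 = 1.7729.
Therefore n + δ = s / 1.7729 = 0.23 / 1.7729 = 0.1297, so n = 0.1297 − 0.095 = 0.0347.

n ≈ 0.035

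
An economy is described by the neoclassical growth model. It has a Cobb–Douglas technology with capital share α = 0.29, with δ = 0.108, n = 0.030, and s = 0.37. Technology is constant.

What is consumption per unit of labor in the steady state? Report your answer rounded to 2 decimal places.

In steady state, investment equals break-even investment: s·k^α = (n + δ)·k.
Dividing both sides by k: k^(1−α) = s / (n + δ).
k^0.71 = 0.37 / (0.030 + 0.108) = 0.37 / 0.138 = 2.6812
k* = 2.6812^(1/0.71) ≈ 4.0113
y* = (k*)^α = 4.0113^0.29 ≈ 1.4961
c* = (1 − s)·y* = (1 − 0.37) × 1.4961 ≈ 0.9425

c* = 0.94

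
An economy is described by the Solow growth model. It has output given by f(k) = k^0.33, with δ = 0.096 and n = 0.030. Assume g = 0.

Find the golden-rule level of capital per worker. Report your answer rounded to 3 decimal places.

k_gold ≈ 4.208

The golden rule sets f'(k) = n + δ, i.e. α·k^(α−1) = n + δ.
So k^(1−α) = α / (n + δ) = 0.33 / 0.126 = 2.6190.
k_gold = 2.6190^(1/0.67) ≈ 4.2081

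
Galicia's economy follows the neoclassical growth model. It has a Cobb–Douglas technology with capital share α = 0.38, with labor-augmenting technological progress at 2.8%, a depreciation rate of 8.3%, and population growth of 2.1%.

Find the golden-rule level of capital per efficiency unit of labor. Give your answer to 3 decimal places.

The golden rule sets f'(k) = n + g + δ, i.e. α·k^(α−1) = n + g + δ.
So k^(1−α) = α / (n + g + δ) = 0.38 / 0.132 = 2.8788.
k_gold = 2.8788^(1/0.62) ≈ 5.5038

k_gold ≈ 5.504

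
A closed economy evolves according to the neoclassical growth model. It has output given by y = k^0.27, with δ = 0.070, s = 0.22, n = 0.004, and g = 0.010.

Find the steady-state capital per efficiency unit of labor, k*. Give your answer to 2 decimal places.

k* ≈ 3.74

At the steady state, Δk = 0, so s·k^α = (n + g + δ)·k.
Dividing both sides by k: k^(1−α) = s / (n + g + δ).
k^0.73 = 0.22 / (0.004 + 0.010 + 0.070) = 0.22 / 0.084 = 2.6190
k* = 2.6190^(1/0.73) ≈ 3.7393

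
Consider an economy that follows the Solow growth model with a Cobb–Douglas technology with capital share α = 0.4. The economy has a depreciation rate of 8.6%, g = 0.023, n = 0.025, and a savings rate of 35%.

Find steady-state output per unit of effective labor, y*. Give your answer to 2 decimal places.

y* ≈ 1.90

At the steady state, Δk = 0, so s·k^α = (n + g + δ)·k.
Rearranging, k^(1−α) = s / (n + g + δ).
k^0.6 = 0.35 / (0.025 + 0.023 + 0.086) = 0.35 / 0.134 = 2.6119
k* = 2.6119^(1/0.6) ≈ 4.9537
y* = (k*)^α = 4.9537^0.4 ≈ 1.8966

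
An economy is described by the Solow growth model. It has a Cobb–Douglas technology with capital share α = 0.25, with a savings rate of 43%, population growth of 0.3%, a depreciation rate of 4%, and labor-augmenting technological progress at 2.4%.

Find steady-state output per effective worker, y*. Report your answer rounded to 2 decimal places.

y* = 1.86

Steady state requires s·f(k) = (n + g + δ)·k, i.e. s·k^α = (n + g + δ)·k.
Dividing both sides by k: k^(1−α) = s / (n + g + δ).
k^0.75 = 0.43 / (0.003 + 0.024 + 0.040) = 0.43 / 0.067 = 6.4179
k* = 6.4179^(1/0.75) ≈ 11.9268
y* = (k*)^α = 11.9268^0.25 ≈ 1.8584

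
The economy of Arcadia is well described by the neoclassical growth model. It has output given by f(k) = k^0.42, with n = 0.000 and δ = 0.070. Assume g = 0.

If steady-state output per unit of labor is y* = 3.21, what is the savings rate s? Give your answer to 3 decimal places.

In steady state, investment equals break-even investment: s·k^α = (n + δ)·k.
Since y* = [s/(n + δ)]^(α/(1−α)), we have s/(n + δ) = (y*)^((1−α)/α) = 3.21^1.381 = 5.0059.
Therefore s = 5.0059 × (n + δ) = 5.0059 × 0.070 = 0.3504.

s ≈ 0.350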